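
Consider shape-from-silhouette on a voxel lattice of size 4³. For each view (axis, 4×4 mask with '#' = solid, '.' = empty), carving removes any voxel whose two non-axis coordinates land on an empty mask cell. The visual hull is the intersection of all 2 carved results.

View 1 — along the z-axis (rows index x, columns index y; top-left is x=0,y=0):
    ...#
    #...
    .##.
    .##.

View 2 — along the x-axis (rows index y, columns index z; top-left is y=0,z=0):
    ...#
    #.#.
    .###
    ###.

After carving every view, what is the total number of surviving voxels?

voxel count = 14

start: 4×4×4 = 64 voxels
V1 z: intersect with XY mask (6 set) -- 24 left
V2 x: intersect with YZ mask (9 set) -- 14 left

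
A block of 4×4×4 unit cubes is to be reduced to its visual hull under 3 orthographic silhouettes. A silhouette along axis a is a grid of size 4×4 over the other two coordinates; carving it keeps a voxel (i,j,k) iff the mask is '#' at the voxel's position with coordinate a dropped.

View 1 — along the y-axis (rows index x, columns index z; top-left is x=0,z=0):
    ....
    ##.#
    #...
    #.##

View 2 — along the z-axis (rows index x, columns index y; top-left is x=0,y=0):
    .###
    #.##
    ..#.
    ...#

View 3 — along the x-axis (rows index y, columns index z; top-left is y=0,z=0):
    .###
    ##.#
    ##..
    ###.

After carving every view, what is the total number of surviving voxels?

voxel count = 9

before carving: 64 voxels (4×4×4)
[1] y-view keeps 7 columns → grid now 28
[2] z-view keeps 8 columns → grid now 13
[3] x-view keeps 11 columns → grid now 9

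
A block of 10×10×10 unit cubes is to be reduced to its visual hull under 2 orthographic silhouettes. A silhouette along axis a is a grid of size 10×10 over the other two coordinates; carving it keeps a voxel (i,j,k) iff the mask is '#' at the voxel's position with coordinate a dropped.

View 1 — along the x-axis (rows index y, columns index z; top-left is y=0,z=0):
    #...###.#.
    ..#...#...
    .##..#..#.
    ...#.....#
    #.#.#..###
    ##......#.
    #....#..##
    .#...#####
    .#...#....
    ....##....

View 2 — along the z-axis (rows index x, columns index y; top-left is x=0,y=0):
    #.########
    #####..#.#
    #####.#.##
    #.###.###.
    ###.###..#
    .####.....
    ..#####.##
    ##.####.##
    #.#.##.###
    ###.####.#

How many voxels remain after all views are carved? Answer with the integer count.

voxel count = 266

start: 10×10×10 = 1000 voxels
  1. axis=0 (YZ plane), |mask|=36  ⇒  voxels=360
  2. axis=2 (XY plane), |mask|=72  ⇒  voxels=266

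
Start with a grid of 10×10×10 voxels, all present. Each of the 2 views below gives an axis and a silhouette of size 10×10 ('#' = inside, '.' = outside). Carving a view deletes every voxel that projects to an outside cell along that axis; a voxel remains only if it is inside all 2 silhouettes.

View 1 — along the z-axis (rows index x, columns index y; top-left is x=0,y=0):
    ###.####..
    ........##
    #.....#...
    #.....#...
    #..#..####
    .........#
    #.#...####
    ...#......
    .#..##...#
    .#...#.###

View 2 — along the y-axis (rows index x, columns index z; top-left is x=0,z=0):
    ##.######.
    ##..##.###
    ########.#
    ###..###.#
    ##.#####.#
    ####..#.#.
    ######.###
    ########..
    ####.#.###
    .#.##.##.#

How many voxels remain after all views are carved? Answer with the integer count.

initial block: 10^3 = 1000
step 1: project along z, AND mask (36/100) → |grid| = 360
step 2: project along y, AND mask (76/100) → |grid| = 280

remaining voxels: 280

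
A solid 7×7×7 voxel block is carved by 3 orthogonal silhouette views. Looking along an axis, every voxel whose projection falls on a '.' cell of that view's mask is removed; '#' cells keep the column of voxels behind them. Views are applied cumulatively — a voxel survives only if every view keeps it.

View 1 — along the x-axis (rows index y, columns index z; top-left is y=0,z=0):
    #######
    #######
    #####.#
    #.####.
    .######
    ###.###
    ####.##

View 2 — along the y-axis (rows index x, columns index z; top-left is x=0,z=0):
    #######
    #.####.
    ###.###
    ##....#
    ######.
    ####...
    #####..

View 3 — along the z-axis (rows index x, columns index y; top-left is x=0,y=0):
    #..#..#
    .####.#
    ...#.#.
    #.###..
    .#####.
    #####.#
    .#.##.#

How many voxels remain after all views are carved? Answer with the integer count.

voxel count = 124

full grid |V| = 343
carve view 1 (along x, YZ-mask fill 43/49): 301 voxels remain
carve view 2 (along y, XZ-mask fill 36/49): 222 voxels remain
carve view 3 (along z, XY-mask fill 29/49): 124 voxels remain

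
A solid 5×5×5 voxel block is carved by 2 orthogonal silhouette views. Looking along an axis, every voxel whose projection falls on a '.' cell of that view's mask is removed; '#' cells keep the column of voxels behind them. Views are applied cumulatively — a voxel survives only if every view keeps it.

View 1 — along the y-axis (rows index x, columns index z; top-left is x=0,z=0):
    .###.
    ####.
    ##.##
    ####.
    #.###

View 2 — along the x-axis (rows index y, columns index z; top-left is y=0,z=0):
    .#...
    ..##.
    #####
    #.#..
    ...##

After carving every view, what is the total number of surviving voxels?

voxel count = 47

initial block: 5^3 = 125
V1 y: intersect with XZ mask (19 set) -- 95 left
V2 x: intersect with YZ mask (12 set) -- 47 left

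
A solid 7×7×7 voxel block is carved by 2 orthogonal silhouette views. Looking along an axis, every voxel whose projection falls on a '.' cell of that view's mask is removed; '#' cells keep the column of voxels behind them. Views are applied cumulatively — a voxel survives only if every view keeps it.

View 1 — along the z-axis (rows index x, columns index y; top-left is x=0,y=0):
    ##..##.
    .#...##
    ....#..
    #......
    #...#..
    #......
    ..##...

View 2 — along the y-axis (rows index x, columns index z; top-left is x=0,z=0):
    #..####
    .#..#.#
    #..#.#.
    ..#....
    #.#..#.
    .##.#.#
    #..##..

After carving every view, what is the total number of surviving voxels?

start: 7×7×7 = 343 voxels
[1] z-view keeps 14 columns → grid now 98
[2] y-view keeps 22 columns → grid now 49

49 voxels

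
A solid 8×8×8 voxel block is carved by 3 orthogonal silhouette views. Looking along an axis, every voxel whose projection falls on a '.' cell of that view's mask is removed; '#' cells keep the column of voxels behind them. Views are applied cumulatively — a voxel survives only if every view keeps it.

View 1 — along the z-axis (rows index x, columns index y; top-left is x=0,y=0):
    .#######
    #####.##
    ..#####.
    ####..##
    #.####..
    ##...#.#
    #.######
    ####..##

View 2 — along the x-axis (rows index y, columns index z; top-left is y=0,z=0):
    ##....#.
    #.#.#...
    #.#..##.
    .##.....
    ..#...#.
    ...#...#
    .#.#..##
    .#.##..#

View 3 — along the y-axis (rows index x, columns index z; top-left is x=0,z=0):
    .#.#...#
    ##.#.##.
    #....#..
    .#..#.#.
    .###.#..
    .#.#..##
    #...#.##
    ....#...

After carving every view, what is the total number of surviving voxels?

full grid |V| = 512
  1. axis=2 (XY plane), |mask|=47  ⇒  voxels=376
  2. axis=0 (YZ plane), |mask|=24  ⇒  voxels=143
  3. axis=1 (XZ plane), |mask|=26  ⇒  voxels=60

voxel count = 60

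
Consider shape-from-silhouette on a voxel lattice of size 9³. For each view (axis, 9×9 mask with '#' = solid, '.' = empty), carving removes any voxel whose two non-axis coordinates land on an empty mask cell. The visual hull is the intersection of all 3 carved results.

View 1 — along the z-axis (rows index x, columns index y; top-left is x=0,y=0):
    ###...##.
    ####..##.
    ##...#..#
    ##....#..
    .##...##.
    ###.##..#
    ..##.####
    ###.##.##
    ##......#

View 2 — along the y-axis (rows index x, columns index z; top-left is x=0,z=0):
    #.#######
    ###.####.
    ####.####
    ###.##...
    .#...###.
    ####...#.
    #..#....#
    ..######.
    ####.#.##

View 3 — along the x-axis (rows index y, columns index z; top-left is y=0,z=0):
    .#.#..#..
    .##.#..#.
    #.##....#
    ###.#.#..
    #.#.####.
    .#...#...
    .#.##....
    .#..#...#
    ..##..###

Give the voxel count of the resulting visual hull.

full grid |V| = 729
step 1: project along z, AND mask (44/81) → |grid| = 396
step 2: project along y, AND mask (53/81) → |grid| = 256
step 3: project along x, AND mask (35/81) → |grid| = 103

remaining voxels: 103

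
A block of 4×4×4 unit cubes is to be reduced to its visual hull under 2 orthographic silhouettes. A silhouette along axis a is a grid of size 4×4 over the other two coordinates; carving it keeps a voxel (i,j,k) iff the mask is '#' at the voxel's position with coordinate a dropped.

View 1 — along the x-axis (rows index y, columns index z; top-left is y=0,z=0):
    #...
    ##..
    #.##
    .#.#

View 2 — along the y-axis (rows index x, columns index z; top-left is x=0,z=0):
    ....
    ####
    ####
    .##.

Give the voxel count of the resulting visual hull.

start: 4×4×4 = 64 voxels
V1 x: intersect with YZ mask (8 set) -- 32 left
V2 y: intersect with XZ mask (10 set) -- 19 left

|visual hull| = 19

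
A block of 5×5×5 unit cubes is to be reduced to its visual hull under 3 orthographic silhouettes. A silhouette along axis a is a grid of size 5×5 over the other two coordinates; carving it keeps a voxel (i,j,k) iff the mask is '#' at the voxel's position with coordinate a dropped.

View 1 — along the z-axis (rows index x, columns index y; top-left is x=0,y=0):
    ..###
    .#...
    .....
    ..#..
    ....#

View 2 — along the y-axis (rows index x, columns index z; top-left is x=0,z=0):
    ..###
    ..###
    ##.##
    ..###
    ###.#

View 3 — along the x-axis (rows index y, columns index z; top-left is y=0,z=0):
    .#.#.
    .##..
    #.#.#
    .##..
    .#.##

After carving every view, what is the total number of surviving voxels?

initial block: 5^3 = 125
  1. axis=2 (XY plane), |mask|=6  ⇒  voxels=30
  2. axis=1 (XZ plane), |mask|=17  ⇒  voxels=19
  3. axis=0 (YZ plane), |mask|=12  ⇒  voxels=10

10 voxels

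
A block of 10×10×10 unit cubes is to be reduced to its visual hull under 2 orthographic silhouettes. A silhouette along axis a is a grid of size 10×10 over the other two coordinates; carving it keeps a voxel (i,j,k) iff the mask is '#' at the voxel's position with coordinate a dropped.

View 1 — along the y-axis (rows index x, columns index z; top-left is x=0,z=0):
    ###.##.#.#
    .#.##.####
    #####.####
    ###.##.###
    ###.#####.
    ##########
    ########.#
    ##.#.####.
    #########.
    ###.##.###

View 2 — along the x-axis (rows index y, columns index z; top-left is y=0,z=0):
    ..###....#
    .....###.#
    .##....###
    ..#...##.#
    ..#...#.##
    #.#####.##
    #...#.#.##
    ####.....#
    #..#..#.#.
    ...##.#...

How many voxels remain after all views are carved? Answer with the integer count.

|visual hull| = 361

before carving: 1000 voxels (10×10×10)
[1] y-view keeps 82 columns → grid now 820
[2] x-view keeps 46 columns → grid now 361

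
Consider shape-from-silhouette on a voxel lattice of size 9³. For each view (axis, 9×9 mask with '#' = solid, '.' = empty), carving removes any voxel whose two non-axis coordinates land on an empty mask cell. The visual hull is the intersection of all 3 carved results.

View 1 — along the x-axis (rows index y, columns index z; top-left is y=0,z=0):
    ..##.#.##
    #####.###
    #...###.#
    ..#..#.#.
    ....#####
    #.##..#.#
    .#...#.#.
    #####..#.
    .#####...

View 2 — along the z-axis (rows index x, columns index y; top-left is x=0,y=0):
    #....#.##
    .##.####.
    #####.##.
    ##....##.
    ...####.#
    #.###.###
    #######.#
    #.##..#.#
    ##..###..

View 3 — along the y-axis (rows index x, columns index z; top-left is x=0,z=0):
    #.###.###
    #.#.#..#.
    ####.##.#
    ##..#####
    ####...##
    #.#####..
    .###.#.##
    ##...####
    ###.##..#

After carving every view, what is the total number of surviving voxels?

start: 9×9×9 = 729 voxels
carve view 1 (along x, YZ-mask fill 45/81): 405 voxels remain
carve view 2 (along z, XY-mask fill 51/81): 249 voxels remain
carve view 3 (along y, XZ-mask fill 55/81): 165 voxels remain

165 voxels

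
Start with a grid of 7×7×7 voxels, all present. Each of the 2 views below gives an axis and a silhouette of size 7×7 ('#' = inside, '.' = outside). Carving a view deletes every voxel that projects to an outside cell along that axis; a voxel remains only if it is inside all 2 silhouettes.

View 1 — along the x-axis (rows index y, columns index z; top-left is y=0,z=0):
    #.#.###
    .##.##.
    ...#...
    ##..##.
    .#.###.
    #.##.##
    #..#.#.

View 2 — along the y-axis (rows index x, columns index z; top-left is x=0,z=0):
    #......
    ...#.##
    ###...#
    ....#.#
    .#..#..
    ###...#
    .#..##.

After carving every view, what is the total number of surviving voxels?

66 voxels

before carving: 343 voxels (7×7×7)
[1] x-view keeps 26 columns → grid now 182
[2] y-view keeps 19 columns → grid now 66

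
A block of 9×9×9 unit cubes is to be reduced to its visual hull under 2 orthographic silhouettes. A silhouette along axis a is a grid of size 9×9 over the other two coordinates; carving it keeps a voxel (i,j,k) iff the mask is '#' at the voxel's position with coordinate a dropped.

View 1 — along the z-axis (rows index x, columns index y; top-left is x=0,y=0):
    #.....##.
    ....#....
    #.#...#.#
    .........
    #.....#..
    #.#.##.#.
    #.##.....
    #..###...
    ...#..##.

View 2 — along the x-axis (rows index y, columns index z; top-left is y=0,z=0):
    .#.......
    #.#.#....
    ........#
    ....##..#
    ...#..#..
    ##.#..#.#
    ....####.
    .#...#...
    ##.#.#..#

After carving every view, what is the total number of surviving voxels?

|visual hull| = 61

initial block: 9^3 = 729
step 1: project along z, AND mask (25/81) → |grid| = 225
step 2: project along x, AND mask (26/81) → |grid| = 61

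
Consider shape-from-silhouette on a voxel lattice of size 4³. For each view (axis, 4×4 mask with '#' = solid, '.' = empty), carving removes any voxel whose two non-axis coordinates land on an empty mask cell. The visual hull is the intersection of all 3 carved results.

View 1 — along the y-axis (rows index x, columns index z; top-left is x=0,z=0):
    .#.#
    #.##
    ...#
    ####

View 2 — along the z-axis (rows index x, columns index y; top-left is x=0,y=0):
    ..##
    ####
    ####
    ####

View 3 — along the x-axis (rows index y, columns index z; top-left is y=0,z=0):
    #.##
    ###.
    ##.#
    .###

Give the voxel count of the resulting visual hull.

remaining voxels: 28

full grid |V| = 64
  1. axis=1 (XZ plane), |mask|=10  ⇒  voxels=40
  2. axis=2 (XY plane), |mask|=14  ⇒  voxels=36
  3. axis=0 (YZ plane), |mask|=12  ⇒  voxels=28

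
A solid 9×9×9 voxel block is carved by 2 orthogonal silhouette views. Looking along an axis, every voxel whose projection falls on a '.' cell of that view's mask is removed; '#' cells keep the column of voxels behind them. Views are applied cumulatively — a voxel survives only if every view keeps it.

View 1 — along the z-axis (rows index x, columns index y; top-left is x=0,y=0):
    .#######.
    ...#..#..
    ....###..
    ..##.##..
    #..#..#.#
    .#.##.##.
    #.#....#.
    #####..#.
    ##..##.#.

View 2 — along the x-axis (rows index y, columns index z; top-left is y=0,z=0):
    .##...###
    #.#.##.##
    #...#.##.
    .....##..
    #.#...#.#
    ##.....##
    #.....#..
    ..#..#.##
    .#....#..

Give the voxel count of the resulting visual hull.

full grid |V| = 729
  1. axis=2 (XY plane), |mask|=39  ⇒  voxels=351
  2. axis=0 (YZ plane), |mask|=33  ⇒  voxels=142

remaining voxels: 142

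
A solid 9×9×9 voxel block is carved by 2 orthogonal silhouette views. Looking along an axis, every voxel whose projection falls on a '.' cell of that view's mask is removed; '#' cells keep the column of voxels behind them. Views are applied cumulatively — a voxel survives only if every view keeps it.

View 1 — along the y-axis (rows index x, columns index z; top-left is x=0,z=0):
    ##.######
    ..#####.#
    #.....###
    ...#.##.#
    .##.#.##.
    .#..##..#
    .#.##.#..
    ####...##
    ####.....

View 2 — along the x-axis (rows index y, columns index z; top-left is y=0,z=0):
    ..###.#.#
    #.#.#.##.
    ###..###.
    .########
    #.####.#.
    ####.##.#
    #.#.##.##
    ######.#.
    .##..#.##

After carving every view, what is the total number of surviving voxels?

start: 9×9×9 = 729 voxels
  1. axis=1 (XZ plane), |mask|=45  ⇒  voxels=405
  2. axis=0 (YZ plane), |mask|=55  ⇒  voxels=266

|visual hull| = 266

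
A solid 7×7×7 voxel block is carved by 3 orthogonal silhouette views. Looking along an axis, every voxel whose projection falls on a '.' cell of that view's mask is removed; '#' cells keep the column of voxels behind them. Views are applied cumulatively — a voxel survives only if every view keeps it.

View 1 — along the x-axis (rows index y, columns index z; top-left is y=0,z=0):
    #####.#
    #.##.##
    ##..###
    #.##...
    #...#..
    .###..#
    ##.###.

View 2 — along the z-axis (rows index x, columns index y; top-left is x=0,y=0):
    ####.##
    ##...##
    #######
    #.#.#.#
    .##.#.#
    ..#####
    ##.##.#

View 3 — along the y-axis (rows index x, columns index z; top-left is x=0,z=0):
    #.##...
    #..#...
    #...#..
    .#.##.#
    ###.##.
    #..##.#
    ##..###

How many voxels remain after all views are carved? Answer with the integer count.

initial block: 7^3 = 343
carve view 1 (along x, YZ-mask fill 30/49): 210 voxels remain
carve view 2 (along z, XY-mask fill 35/49): 153 voxels remain
carve view 3 (along y, XZ-mask fill 25/49): 81 voxels remain

remaining voxels: 81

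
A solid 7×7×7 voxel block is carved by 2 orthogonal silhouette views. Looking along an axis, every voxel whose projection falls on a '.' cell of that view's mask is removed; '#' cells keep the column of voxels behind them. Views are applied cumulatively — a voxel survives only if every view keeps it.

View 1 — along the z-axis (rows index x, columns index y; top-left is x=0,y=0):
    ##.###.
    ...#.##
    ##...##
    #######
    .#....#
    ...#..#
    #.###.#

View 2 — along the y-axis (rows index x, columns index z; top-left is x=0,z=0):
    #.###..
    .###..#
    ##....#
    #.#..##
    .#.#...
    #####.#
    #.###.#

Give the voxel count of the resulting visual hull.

|visual hull| = 113

before carving: 343 voxels (7×7×7)
step 1: project along z, AND mask (28/49) → |grid| = 196
step 2: project along y, AND mask (28/49) → |grid| = 113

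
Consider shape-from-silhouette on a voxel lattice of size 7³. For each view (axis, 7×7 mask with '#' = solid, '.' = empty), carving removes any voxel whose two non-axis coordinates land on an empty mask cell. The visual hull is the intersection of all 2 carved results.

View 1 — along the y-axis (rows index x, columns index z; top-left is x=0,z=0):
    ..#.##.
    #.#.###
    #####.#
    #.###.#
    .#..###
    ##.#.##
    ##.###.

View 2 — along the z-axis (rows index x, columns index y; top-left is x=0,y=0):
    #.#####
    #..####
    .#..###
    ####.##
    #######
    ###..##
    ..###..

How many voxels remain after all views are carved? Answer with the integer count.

165 voxels

initial block: 7^3 = 343
carve view 1 (along y, XZ-mask fill 33/49): 231 voxels remain
carve view 2 (along z, XY-mask fill 36/49): 165 voxels remain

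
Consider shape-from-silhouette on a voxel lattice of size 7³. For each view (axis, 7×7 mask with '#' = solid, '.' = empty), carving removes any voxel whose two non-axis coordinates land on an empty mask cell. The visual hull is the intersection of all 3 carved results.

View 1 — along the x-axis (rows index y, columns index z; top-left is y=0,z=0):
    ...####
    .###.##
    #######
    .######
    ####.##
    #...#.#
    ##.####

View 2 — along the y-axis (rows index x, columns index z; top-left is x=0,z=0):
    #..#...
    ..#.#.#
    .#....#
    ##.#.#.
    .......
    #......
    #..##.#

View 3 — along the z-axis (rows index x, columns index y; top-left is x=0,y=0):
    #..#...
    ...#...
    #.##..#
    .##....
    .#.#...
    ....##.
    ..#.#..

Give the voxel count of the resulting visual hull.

voxel count = 28

start: 7×7×7 = 343 voxels
after view 1 [x-axis, 37 of 49 cells solid] → remaining = 259
after view 2 [y-axis, 16 of 49 cells solid] → remaining = 85
after view 3 [z-axis, 15 of 49 cells solid] → remaining = 28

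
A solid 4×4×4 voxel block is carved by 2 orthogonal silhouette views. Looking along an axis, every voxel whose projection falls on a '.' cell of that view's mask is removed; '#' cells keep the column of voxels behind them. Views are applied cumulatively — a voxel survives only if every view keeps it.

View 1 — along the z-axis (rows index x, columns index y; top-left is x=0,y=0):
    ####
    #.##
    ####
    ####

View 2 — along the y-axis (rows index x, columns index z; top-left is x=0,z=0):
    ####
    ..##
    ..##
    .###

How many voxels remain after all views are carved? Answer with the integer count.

start: 4×4×4 = 64 voxels
step 1: project along z, AND mask (15/16) → |grid| = 60
step 2: project along y, AND mask (11/16) → |grid| = 42

|visual hull| = 42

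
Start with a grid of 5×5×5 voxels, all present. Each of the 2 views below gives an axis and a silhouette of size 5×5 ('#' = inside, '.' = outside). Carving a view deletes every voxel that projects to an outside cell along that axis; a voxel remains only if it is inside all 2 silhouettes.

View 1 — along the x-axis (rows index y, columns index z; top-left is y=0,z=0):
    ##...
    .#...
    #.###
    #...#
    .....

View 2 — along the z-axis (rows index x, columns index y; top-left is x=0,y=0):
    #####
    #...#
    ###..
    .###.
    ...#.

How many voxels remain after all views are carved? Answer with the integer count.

|visual hull| = 27

initial block: 5^3 = 125
V1 x: intersect with YZ mask (9 set) -- 45 left
V2 z: intersect with XY mask (14 set) -- 27 left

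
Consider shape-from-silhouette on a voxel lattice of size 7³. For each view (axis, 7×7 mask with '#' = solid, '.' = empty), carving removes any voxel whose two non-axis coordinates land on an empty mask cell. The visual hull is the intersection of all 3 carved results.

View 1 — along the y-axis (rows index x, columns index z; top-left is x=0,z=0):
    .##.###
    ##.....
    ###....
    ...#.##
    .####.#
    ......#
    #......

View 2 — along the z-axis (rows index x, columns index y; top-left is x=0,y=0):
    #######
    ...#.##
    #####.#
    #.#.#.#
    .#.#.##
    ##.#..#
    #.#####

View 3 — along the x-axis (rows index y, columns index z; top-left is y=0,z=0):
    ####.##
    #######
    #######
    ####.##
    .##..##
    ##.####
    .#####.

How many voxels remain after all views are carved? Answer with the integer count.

voxel count = 85

full grid |V| = 343
carve view 1 (along y, XZ-mask fill 20/49): 140 voxels remain
carve view 2 (along z, XY-mask fill 34/49): 101 voxels remain
carve view 3 (along x, YZ-mask fill 41/49): 85 voxels remain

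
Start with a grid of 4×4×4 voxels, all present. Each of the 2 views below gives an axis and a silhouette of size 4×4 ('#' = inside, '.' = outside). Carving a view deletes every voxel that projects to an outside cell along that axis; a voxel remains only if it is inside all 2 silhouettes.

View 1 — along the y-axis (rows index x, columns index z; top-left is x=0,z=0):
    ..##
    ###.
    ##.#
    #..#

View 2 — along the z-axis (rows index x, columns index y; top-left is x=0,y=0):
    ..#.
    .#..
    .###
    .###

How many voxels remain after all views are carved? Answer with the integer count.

|visual hull| = 20

before carving: 64 voxels (4×4×4)
  1. axis=1 (XZ plane), |mask|=10  ⇒  voxels=40
  2. axis=2 (XY plane), |mask|=8  ⇒  voxels=20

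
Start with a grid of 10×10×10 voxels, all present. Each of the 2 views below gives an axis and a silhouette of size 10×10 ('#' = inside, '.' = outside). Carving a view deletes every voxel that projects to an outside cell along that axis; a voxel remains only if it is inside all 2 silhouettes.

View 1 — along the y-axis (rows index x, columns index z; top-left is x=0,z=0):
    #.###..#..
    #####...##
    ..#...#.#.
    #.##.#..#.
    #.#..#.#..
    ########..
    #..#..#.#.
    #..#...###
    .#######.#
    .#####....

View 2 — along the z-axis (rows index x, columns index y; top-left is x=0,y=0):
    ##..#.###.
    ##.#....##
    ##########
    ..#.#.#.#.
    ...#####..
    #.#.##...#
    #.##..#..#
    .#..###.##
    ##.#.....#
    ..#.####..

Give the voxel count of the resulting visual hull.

voxel count = 282

start: 10×10×10 = 1000 voxels
carve view 1 (along y, XZ-mask fill 54/100): 540 voxels remain
carve view 2 (along z, XY-mask fill 55/100): 282 voxels remain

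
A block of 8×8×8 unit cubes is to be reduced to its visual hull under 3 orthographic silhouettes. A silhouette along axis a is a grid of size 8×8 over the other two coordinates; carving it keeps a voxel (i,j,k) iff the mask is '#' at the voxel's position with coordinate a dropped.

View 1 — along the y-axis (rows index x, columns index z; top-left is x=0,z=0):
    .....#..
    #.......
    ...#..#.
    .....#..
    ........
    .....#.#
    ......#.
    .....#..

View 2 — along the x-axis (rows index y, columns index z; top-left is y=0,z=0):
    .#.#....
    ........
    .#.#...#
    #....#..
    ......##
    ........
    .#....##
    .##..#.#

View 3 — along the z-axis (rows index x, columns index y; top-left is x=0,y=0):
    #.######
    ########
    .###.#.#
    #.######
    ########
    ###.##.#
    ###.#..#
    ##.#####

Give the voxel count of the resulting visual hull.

|visual hull| = 13

full grid |V| = 512
step 1: project along y, AND mask (9/64) → |grid| = 72
step 2: project along x, AND mask (16/64) → |grid| = 19
step 3: project along z, AND mask (53/64) → |grid| = 13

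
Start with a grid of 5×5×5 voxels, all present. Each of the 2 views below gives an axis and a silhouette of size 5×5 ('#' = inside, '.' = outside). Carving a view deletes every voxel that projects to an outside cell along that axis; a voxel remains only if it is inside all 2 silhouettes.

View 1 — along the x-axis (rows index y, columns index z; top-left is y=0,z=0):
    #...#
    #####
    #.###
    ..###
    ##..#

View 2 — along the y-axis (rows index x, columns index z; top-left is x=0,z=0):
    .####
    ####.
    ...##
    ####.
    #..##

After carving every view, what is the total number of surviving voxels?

full grid |V| = 125
  1. axis=0 (YZ plane), |mask|=17  ⇒  voxels=85
  2. axis=1 (XZ plane), |mask|=17  ⇒  voxels=57

57 voxels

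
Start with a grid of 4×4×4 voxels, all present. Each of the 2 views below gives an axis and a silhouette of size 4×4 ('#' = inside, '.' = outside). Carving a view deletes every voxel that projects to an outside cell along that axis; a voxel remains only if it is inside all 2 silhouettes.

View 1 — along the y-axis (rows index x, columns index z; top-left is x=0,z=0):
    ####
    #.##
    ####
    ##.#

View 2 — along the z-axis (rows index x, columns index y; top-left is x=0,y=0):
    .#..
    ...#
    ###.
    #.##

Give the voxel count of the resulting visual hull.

|visual hull| = 28

start: 4×4×4 = 64 voxels
[1] y-view keeps 14 columns → grid now 56
[2] z-view keeps 8 columns → grid now 28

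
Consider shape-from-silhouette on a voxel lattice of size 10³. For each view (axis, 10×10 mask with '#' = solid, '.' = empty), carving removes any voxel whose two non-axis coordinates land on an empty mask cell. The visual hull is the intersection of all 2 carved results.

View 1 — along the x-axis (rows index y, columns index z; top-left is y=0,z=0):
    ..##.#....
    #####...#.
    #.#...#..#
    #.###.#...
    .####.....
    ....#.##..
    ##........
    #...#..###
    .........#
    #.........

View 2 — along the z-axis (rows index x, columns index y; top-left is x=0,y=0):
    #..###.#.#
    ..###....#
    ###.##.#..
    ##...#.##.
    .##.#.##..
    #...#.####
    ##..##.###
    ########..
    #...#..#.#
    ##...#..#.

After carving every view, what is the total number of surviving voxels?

remaining voxels: 196

start: 10×10×10 = 1000 voxels
  1. axis=0 (YZ plane), |mask|=34  ⇒  voxels=340
  2. axis=2 (XY plane), |mask|=55  ⇒  voxels=196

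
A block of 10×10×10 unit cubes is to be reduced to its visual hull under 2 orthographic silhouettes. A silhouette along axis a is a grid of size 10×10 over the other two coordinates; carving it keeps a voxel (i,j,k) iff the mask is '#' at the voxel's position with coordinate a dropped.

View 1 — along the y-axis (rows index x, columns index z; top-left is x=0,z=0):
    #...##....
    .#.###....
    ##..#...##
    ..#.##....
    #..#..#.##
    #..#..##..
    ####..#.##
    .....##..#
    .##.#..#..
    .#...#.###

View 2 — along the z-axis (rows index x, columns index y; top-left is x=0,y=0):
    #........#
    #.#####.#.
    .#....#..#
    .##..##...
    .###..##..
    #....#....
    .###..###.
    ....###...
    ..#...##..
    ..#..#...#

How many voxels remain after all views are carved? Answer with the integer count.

start: 10×10×10 = 1000 voxels
step 1: project along y, AND mask (43/100) → |grid| = 430
step 2: project along z, AND mask (38/100) → |grid| = 172

voxel count = 172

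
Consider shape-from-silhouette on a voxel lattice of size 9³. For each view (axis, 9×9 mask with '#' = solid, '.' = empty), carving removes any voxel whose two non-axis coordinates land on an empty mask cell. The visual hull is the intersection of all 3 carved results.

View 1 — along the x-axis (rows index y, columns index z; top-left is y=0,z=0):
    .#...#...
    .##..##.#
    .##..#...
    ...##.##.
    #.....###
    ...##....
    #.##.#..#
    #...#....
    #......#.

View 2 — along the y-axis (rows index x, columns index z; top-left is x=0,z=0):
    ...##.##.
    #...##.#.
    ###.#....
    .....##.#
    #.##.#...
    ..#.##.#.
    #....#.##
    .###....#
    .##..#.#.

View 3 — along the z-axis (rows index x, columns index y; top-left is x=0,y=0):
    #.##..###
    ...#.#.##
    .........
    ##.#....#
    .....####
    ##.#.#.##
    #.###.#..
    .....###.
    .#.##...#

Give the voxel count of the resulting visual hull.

|visual hull| = 53

full grid |V| = 729
after view 1 [x-axis, 29 of 81 cells solid] → remaining = 261
after view 2 [y-axis, 35 of 81 cells solid] → remaining = 115
after view 3 [z-axis, 36 of 81 cells solid] → remaining = 53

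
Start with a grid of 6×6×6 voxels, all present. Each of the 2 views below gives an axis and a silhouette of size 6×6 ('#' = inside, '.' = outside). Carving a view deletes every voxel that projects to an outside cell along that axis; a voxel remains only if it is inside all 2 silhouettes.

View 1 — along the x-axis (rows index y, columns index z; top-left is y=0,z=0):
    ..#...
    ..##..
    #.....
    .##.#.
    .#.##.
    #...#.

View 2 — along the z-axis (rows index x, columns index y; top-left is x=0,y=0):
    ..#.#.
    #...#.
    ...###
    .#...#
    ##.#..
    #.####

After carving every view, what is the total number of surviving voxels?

initial block: 6^3 = 216
carve view 1 (along x, YZ-mask fill 12/36): 72 voxels remain
carve view 2 (along z, XY-mask fill 17/36): 36 voxels remain

36 voxels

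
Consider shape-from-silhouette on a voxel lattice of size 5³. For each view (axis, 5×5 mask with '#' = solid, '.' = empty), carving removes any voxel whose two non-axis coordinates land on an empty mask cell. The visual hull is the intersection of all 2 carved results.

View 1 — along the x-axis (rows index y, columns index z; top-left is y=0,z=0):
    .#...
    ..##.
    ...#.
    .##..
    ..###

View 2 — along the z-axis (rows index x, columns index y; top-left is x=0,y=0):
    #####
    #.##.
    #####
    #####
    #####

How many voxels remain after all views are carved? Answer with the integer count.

|visual hull| = 40

initial block: 5^3 = 125
carve view 1 (along x, YZ-mask fill 9/25): 45 voxels remain
carve view 2 (along z, XY-mask fill 23/25): 40 voxels remain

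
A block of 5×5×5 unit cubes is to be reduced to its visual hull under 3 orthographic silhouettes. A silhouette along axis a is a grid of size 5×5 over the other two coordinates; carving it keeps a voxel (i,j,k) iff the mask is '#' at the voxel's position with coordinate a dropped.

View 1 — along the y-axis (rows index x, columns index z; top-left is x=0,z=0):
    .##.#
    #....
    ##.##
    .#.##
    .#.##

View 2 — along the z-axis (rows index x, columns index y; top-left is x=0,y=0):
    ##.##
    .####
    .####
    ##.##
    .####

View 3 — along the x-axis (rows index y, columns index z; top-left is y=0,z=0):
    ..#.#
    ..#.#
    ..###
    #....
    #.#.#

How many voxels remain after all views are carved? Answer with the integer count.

initial block: 5^3 = 125
  1. axis=1 (XZ plane), |mask|=14  ⇒  voxels=70
  2. axis=2 (XY plane), |mask|=20  ⇒  voxels=56
  3. axis=0 (YZ plane), |mask|=11  ⇒  voxels=21

21 voxels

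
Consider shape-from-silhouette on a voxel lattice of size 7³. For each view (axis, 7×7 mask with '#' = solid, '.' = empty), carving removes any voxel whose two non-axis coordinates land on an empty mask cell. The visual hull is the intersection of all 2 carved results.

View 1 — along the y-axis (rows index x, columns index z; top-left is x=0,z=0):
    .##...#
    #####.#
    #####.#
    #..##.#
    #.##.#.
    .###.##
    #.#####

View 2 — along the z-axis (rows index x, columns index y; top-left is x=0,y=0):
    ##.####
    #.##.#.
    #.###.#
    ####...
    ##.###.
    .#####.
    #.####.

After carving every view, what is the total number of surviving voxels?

|visual hull| = 163

initial block: 7^3 = 343
step 1: project along y, AND mask (34/49) → |grid| = 238
step 2: project along z, AND mask (34/49) → |grid| = 163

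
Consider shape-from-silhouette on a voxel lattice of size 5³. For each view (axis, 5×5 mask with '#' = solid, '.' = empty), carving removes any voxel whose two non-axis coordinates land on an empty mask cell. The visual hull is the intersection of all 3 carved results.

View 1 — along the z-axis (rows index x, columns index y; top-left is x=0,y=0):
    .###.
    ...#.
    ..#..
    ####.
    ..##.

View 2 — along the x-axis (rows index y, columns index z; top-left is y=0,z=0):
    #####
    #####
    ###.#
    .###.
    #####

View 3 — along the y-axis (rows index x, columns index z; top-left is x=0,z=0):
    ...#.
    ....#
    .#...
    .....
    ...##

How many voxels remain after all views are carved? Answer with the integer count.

|visual hull| = 5

initial block: 5^3 = 125
after view 1 [z-axis, 11 of 25 cells solid] → remaining = 55
after view 2 [x-axis, 22 of 25 cells solid] → remaining = 43
after view 3 [y-axis, 5 of 25 cells solid] → remaining = 5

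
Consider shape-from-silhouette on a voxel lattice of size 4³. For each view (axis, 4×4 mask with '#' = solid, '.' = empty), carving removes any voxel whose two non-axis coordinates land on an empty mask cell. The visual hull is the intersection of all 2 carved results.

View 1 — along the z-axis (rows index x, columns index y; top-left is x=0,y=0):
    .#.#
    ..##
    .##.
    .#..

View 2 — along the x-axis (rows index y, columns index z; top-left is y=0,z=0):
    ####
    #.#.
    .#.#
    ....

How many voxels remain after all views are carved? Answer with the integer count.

voxel count = 10

initial block: 4^3 = 64
[1] z-view keeps 7 columns → grid now 28
[2] x-view keeps 8 columns → grid now 10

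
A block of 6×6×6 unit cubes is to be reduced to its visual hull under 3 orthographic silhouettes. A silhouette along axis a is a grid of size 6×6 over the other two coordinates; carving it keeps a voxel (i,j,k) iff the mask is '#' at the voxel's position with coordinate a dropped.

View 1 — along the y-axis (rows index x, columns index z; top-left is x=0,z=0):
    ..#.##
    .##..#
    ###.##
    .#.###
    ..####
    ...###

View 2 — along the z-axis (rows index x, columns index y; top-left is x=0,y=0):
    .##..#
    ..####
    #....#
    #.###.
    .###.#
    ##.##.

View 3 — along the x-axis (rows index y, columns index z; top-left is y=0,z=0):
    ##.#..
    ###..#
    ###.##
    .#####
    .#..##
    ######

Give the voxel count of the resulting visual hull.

|visual hull| = 58

before carving: 216 voxels (6×6×6)
  1. axis=1 (XZ plane), |mask|=22  ⇒  voxels=132
  2. axis=2 (XY plane), |mask|=21  ⇒  voxels=75
  3. axis=0 (YZ plane), |mask|=26  ⇒  voxels=58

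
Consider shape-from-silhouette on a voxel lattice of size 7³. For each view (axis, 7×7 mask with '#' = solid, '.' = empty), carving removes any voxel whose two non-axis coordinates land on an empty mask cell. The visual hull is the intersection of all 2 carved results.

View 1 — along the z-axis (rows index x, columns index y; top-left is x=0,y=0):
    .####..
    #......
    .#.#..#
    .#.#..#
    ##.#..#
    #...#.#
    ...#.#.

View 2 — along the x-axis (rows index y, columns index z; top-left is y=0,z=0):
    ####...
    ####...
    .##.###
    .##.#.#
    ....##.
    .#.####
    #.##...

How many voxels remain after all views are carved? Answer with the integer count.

before carving: 343 voxels (7×7×7)
after view 1 [z-axis, 20 of 49 cells solid] → remaining = 140
after view 2 [x-axis, 27 of 49 cells solid] → remaining = 74

|visual hull| = 74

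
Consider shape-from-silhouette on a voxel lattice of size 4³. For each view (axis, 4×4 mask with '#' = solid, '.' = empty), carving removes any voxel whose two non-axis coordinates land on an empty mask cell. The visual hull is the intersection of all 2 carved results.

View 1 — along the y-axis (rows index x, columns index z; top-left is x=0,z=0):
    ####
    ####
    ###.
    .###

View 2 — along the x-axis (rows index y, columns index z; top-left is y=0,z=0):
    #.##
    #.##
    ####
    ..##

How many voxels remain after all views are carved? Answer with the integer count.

initial block: 4^3 = 64
after view 1 [y-axis, 14 of 16 cells solid] → remaining = 56
after view 2 [x-axis, 12 of 16 cells solid] → remaining = 41

voxel count = 41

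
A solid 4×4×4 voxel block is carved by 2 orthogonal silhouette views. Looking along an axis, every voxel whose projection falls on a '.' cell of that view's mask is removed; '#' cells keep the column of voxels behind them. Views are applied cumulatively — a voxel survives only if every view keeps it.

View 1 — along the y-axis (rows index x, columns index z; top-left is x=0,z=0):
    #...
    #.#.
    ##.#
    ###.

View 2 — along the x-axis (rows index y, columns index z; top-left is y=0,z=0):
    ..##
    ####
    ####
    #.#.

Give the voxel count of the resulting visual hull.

full grid |V| = 64
V1 y: intersect with XZ mask (9 set) -- 36 left
V2 x: intersect with YZ mask (12 set) -- 27 left

remaining voxels: 27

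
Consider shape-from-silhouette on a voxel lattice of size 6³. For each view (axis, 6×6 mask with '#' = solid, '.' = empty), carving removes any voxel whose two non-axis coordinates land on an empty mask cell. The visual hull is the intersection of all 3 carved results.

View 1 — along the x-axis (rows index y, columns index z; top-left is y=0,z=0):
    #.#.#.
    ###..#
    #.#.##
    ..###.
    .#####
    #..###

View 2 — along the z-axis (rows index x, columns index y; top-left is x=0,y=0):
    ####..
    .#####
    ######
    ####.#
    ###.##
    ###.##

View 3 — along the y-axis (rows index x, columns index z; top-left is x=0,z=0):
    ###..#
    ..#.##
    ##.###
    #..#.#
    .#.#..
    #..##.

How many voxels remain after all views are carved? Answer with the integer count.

remaining voxels: 63

before carving: 216 voxels (6×6×6)
after view 1 [x-axis, 23 of 36 cells solid] → remaining = 138
after view 2 [z-axis, 30 of 36 cells solid] → remaining = 115
after view 3 [y-axis, 20 of 36 cells solid] → remaining = 63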